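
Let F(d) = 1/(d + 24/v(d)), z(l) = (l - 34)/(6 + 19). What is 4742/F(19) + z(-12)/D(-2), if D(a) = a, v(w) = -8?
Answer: 1896823/25 ≈ 75873.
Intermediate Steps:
z(l) = -34/25 + l/25 (z(l) = (-34 + l)/25 = (-34 + l)*(1/25) = -34/25 + l/25)
F(d) = 1/(-3 + d) (F(d) = 1/(d + 24/(-8)) = 1/(d + 24*(-1/8)) = 1/(d - 3) = 1/(-3 + d))
4742/F(19) + z(-12)/D(-2) = 4742/(1/(-3 + 19)) + (-34/25 + (1/25)*(-12))/(-2) = 4742/(1/16) + (-34/25 - 12/25)*(-1/2) = 4742/(1/16) - 46/25*(-1/2) = 4742*16 + 23/25 = 75872 + 23/25 = 1896823/25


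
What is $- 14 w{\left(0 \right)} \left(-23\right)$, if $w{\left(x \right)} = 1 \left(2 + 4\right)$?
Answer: $1932$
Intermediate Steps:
$w{\left(x \right)} = 6$ ($w{\left(x \right)} = 1 \cdot 6 = 6$)
$- 14 w{\left(0 \right)} \left(-23\right) = \left(-14\right) 6 \left(-23\right) = \left(-84\right) \left(-23\right) = 1932$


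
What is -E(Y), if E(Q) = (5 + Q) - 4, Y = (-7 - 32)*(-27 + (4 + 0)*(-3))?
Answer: -1522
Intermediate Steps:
Y = 1521 (Y = -39*(-27 + 4*(-3)) = -39*(-27 - 12) = -39*(-39) = 1521)
E(Q) = 1 + Q
-E(Y) = -(1 + 1521) = -1*1522 = -1522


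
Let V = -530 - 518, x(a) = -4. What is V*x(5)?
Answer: 4192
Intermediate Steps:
V = -1048
V*x(5) = -1048*(-4) = 4192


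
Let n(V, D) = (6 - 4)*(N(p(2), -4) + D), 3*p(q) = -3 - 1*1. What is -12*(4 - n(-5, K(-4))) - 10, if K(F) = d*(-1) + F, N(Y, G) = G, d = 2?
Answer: -298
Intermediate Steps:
p(q) = -4/3 (p(q) = (-3 - 1*1)/3 = (-3 - 1)/3 = (1/3)*(-4) = -4/3)
K(F) = -2 + F (K(F) = 2*(-1) + F = -2 + F)
n(V, D) = -8 + 2*D (n(V, D) = (6 - 4)*(-4 + D) = 2*(-4 + D) = -8 + 2*D)
-12*(4 - n(-5, K(-4))) - 10 = -12*(4 - (-8 + 2*(-2 - 4))) - 10 = -12*(4 - (-8 + 2*(-6))) - 10 = -12*(4 - (-8 - 12)) - 10 = -12*(4 - 1*(-20)) - 10 = -12*(4 + 20) - 10 = -12*24 - 10 = -288 - 10 = -298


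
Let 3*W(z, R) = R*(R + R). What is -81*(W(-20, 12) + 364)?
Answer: -37260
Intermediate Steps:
W(z, R) = 2*R²/3 (W(z, R) = (R*(R + R))/3 = (R*(2*R))/3 = (2*R²)/3 = 2*R²/3)
-81*(W(-20, 12) + 364) = -81*((⅔)*12² + 364) = -81*((⅔)*144 + 364) = -81*(96 + 364) = -81*460 = -37260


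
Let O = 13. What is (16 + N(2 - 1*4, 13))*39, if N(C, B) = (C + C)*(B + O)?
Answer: -3432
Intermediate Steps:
N(C, B) = 2*C*(13 + B) (N(C, B) = (C + C)*(B + 13) = (2*C)*(13 + B) = 2*C*(13 + B))
(16 + N(2 - 1*4, 13))*39 = (16 + 2*(2 - 1*4)*(13 + 13))*39 = (16 + 2*(2 - 4)*26)*39 = (16 + 2*(-2)*26)*39 = (16 - 104)*39 = -88*39 = -3432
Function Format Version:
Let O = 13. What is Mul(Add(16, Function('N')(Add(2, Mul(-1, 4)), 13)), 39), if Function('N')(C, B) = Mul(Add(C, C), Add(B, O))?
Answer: -3432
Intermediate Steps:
Function('N')(C, B) = Mul(2, C, Add(13, B)) (Function('N')(C, B) = Mul(Add(C, C), Add(B, 13)) = Mul(Mul(2, C), Add(13, B)) = Mul(2, C, Add(13, B)))
Mul(Add(16, Function('N')(Add(2, Mul(-1, 4)), 13)), 39) = Mul(Add(16, Mul(2, Add(2, Mul(-1, 4)), Add(13, 13))), 39) = Mul(Add(16, Mul(2, Add(2, -4), 26)), 39) = Mul(Add(16, Mul(2, -2, 26)), 39) = Mul(Add(16, -104), 39) = Mul(-88, 39) = -3432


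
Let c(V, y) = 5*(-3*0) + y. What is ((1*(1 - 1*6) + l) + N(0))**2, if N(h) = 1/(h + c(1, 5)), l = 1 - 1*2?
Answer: 841/25 ≈ 33.640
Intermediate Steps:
c(V, y) = y (c(V, y) = 5*0 + y = 0 + y = y)
l = -1 (l = 1 - 2 = -1)
N(h) = 1/(5 + h) (N(h) = 1/(h + 5) = 1/(5 + h))
((1*(1 - 1*6) + l) + N(0))**2 = ((1*(1 - 1*6) - 1) + 1/(5 + 0))**2 = ((1*(1 - 6) - 1) + 1/5)**2 = ((1*(-5) - 1) + 1/5)**2 = ((-5 - 1) + 1/5)**2 = (-6 + 1/5)**2 = (-29/5)**2 = 841/25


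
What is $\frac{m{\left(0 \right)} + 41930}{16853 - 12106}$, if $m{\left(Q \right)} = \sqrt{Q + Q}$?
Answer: $\frac{41930}{4747} \approx 8.8329$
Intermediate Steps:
$m{\left(Q \right)} = \sqrt{2} \sqrt{Q}$ ($m{\left(Q \right)} = \sqrt{2 Q} = \sqrt{2} \sqrt{Q}$)
$\frac{m{\left(0 \right)} + 41930}{16853 - 12106} = \frac{\sqrt{2} \sqrt{0} + 41930}{16853 - 12106} = \frac{\sqrt{2} \cdot 0 + 41930}{4747} = \left(0 + 41930\right) \frac{1}{4747} = 41930 \cdot \frac{1}{4747} = \frac{41930}{4747}$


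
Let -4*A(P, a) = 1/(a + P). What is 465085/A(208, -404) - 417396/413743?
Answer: 150861719496124/413743 ≈ 3.6463e+8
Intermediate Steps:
A(P, a) = -1/(4*(P + a)) (A(P, a) = -1/(4*(a + P)) = -1/(4*(P + a)))
465085/A(208, -404) - 417396/413743 = 465085/((-1/(4*208 + 4*(-404)))) - 417396/413743 = 465085/((-1/(832 - 1616))) - 417396*1/413743 = 465085/((-1/(-784))) - 417396/413743 = 465085/((-1*(-1/784))) - 417396/413743 = 465085/(1/784) - 417396/413743 = 465085*784 - 417396/413743 = 364626640 - 417396/413743 = 150861719496124/413743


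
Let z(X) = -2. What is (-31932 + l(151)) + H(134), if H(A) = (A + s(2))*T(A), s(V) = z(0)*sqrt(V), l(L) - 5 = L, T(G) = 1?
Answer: -31642 - 2*sqrt(2) ≈ -31645.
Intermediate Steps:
l(L) = 5 + L
s(V) = -2*sqrt(V)
H(A) = A - 2*sqrt(2) (H(A) = (A - 2*sqrt(2))*1 = A - 2*sqrt(2))
(-31932 + l(151)) + H(134) = (-31932 + (5 + 151)) + (134 - 2*sqrt(2)) = (-31932 + 156) + (134 - 2*sqrt(2)) = -31776 + (134 - 2*sqrt(2)) = -31642 - 2*sqrt(2)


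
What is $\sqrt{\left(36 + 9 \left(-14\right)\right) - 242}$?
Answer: $2 i \sqrt{83} \approx 18.221 i$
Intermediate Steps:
$\sqrt{\left(36 + 9 \left(-14\right)\right) - 242} = \sqrt{\left(36 - 126\right) - 242} = \sqrt{-90 - 242} = \sqrt{-332} = 2 i \sqrt{83}$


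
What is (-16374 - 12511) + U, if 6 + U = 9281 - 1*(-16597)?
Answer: -3013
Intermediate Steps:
U = 25872 (U = -6 + (9281 - 1*(-16597)) = -6 + (9281 + 16597) = -6 + 25878 = 25872)
(-16374 - 12511) + U = (-16374 - 12511) + 25872 = -28885 + 25872 = -3013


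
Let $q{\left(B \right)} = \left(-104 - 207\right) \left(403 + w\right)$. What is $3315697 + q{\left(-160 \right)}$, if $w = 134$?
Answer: $3148690$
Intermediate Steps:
$q{\left(B \right)} = -167007$ ($q{\left(B \right)} = \left(-104 - 207\right) \left(403 + 134\right) = \left(-311\right) 537 = -167007$)
$3315697 + q{\left(-160 \right)} = 3315697 - 167007 = 3148690$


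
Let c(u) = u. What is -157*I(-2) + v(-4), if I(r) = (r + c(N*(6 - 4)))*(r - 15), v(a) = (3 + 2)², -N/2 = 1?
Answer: -15989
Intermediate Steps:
N = -2 (N = -2*1 = -2)
v(a) = 25 (v(a) = 5² = 25)
I(r) = (-15 + r)*(-4 + r) (I(r) = (r - 2*(6 - 4))*(r - 15) = (r - 2*2)*(-15 + r) = (r - 4)*(-15 + r) = (-4 + r)*(-15 + r) = (-15 + r)*(-4 + r))
-157*I(-2) + v(-4) = -157*(60 + (-2)² - 19*(-2)) + 25 = -157*(60 + 4 + 38) + 25 = -157*102 + 25 = -16014 + 25 = -15989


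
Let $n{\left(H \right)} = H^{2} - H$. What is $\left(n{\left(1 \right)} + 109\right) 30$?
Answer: $3270$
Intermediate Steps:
$\left(n{\left(1 \right)} + 109\right) 30 = \left(1 \left(-1 + 1\right) + 109\right) 30 = \left(1 \cdot 0 + 109\right) 30 = \left(0 + 109\right) 30 = 109 \cdot 30 = 3270$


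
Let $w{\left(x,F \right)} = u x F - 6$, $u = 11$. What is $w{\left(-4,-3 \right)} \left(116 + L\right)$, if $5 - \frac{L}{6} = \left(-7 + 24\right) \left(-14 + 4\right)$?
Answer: $146916$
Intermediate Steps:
$w{\left(x,F \right)} = -6 + 11 F x$ ($w{\left(x,F \right)} = 11 x F - 6 = 11 F x - 6 = -6 + 11 F x$)
$L = 1050$ ($L = 30 - 6 \left(-7 + 24\right) \left(-14 + 4\right) = 30 - 6 \cdot 17 \left(-10\right) = 30 - -1020 = 30 + 1020 = 1050$)
$w{\left(-4,-3 \right)} \left(116 + L\right) = \left(-6 + 11 \left(-3\right) \left(-4\right)\right) \left(116 + 1050\right) = \left(-6 + 132\right) 1166 = 126 \cdot 1166 = 146916$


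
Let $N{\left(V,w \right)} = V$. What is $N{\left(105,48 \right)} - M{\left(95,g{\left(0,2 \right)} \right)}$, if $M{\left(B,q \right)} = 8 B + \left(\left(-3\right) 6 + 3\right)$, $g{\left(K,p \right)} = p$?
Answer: $-640$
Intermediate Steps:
$M{\left(B,q \right)} = -15 + 8 B$ ($M{\left(B,q \right)} = 8 B + \left(-18 + 3\right) = 8 B - 15 = -15 + 8 B$)
$N{\left(105,48 \right)} - M{\left(95,g{\left(0,2 \right)} \right)} = 105 - \left(-15 + 8 \cdot 95\right) = 105 - \left(-15 + 760\right) = 105 - 745 = -640$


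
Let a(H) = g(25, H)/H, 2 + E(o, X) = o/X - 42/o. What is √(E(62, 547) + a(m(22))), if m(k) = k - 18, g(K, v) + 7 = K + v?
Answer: √3376783066/33914 ≈ 1.7135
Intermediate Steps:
g(K, v) = -7 + K + v (g(K, v) = -7 + (K + v) = -7 + K + v)
m(k) = -18 + k
E(o, X) = -2 - 42/o + o/X (E(o, X) = -2 + (o/X - 42/o) = -2 + (-42/o + o/X) = -2 - 42/o + o/X)
a(H) = (18 + H)/H (a(H) = (-7 + 25 + H)/H = (18 + H)/H)
√(E(62, 547) + a(m(22))) = √((-2 - 42/62 + 62/547) + (18 + (-18 + 22))/(-18 + 22)) = √((-2 - 42*1/62 + 62*(1/547)) + (18 + 4)/4) = √((-2 - 21/31 + 62/547) + (¼)*22) = √(-43479/16957 + 11/2) = √(99569/33914) = √3376783066/33914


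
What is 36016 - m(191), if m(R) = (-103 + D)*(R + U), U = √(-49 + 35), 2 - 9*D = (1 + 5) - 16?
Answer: 166303/3 + 305*I*√14/3 ≈ 55434.0 + 380.4*I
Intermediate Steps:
D = 4/3 (D = 2/9 - ((1 + 5) - 16)/9 = 2/9 - (6 - 16)/9 = 2/9 - ⅑*(-10) = 2/9 + 10/9 = 4/3 ≈ 1.3333)
U = I*√14 (U = √(-14) = I*√14 ≈ 3.7417*I)
m(R) = -305*R/3 - 305*I*√14/3 (m(R) = (-103 + 4/3)*(R + I*√14) = -305*(R + I*√14)/3 = -305*R/3 - 305*I*√14/3)
36016 - m(191) = 36016 - (-305/3*191 - 305*I*√14/3) = 36016 - (-58255/3 - 305*I*√14/3) = 36016 + (58255/3 + 305*I*√14/3) = 166303/3 + 305*I*√14/3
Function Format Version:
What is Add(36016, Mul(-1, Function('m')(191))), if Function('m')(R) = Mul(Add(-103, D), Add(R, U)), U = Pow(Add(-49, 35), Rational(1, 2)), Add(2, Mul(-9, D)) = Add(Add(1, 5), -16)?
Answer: Add(Rational(166303, 3), Mul(Rational(305, 3), I, Pow(14, Rational(1, 2)))) ≈ Add(55434., Mul(380.40, I))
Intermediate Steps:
D = Rational(4, 3) (D = Add(Rational(2, 9), Mul(Rational(-1, 9), Add(Add(1, 5), -16))) = Add(Rational(2, 9), Mul(Rational(-1, 9), Add(6, -16))) = Add(Rational(2, 9), Mul(Rational(-1, 9), -10)) = Add(Rational(2, 9), Rational(10, 9)) = Rational(4, 3) ≈ 1.3333)
U = Mul(I, Pow(14, Rational(1, 2))) (U = Pow(-14, Rational(1, 2)) = Mul(I, Pow(14, Rational(1, 2))) ≈ Mul(3.7417, I))
Function('m')(R) = Add(Mul(Rational(-305, 3), R), Mul(Rational(-305, 3), I, Pow(14, Rational(1, 2)))) (Function('m')(R) = Mul(Add(-103, Rational(4, 3)), Add(R, Mul(I, Pow(14, Rational(1, 2))))) = Mul(Rational(-305, 3), Add(R, Mul(I, Pow(14, Rational(1, 2))))) = Add(Mul(Rational(-305, 3), R), Mul(Rational(-305, 3), I, Pow(14, Rational(1, 2)))))
Add(36016, Mul(-1, Function('m')(191))) = Add(36016, Mul(-1, Add(Mul(Rational(-305, 3), 191), Mul(Rational(-305, 3), I, Pow(14, Rational(1, 2)))))) = Add(36016, Mul(-1, Add(Rational(-58255, 3), Mul(Rational(-305, 3), I, Pow(14, Rational(1, 2)))))) = Add(36016, Add(Rational(58255, 3), Mul(Rational(305, 3), I, Pow(14, Rational(1, 2))))) = Add(Rational(166303, 3), Mul(Rational(305, 3), I, Pow(14, Rational(1, 2))))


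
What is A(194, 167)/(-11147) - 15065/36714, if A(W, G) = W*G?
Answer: -1357389727/409250958 ≈ -3.3168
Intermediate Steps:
A(W, G) = G*W
A(194, 167)/(-11147) - 15065/36714 = (167*194)/(-11147) - 15065/36714 = 32398*(-1/11147) - 15065*1/36714 = -32398/11147 - 15065/36714 = -1357389727/409250958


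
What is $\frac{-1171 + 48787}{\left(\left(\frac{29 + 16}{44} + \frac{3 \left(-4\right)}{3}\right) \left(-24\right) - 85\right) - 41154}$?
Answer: $- \frac{523776}{452843} \approx -1.1566$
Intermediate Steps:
$\frac{-1171 + 48787}{\left(\left(\frac{29 + 16}{44} + \frac{3 \left(-4\right)}{3}\right) \left(-24\right) - 85\right) - 41154} = \frac{47616}{\left(\left(45 \cdot \frac{1}{44} - 4\right) \left(-24\right) - 85\right) - 41154} = \frac{47616}{\left(\left(\frac{45}{44} - 4\right) \left(-24\right) - 85\right) - 41154} = \frac{47616}{\left(\left(- \frac{131}{44}\right) \left(-24\right) - 85\right) - 41154} = \frac{47616}{\left(\frac{786}{11} - 85\right) - 41154} = \frac{47616}{- \frac{149}{11} - 41154} = \frac{47616}{- \frac{452843}{11}} = 47616 \left(- \frac{11}{452843}\right) = - \frac{523776}{452843}$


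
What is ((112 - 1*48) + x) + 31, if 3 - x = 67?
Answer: 31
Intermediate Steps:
x = -64 (x = 3 - 1*67 = 3 - 67 = -64)
((112 - 1*48) + x) + 31 = ((112 - 1*48) - 64) + 31 = ((112 - 48) - 64) + 31 = (64 - 64) + 31 = 0 + 31 = 31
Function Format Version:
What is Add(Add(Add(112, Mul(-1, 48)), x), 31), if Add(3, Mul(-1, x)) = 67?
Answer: 31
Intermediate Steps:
x = -64 (x = Add(3, Mul(-1, 67)) = Add(3, -67) = -64)
Add(Add(Add(112, Mul(-1, 48)), x), 31) = Add(Add(Add(112, Mul(-1, 48)), -64), 31) = Add(Add(Add(112, -48), -64), 31) = Add(Add(64, -64), 31) = Add(0, 31) = 31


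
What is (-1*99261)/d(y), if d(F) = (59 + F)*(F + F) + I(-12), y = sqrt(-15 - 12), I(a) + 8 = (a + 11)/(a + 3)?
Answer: 497595393/30762037 + 2846209914*I*sqrt(3)/30762037 ≈ 16.176 + 160.26*I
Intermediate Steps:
I(a) = -8 + (11 + a)/(3 + a) (I(a) = -8 + (a + 11)/(a + 3) = -8 + (11 + a)/(3 + a))
y = 3*I*sqrt(3) (y = sqrt(-27) = 3*I*sqrt(3) ≈ 5.1962*I)
d(F) = -71/9 + 2*F*(59 + F) (d(F) = (59 + F)*(F + F) + (-13 - 7*(-12))/(3 - 12) = (59 + F)*(2*F) + (-13 + 84)/(-9) = 2*F*(59 + F) - 1/9*71 = 2*F*(59 + F) - 71/9 = -71/9 + 2*F*(59 + F))
(-1*99261)/d(y) = (-1*99261)/(-71/9 + 2*(3*I*sqrt(3))**2 + 118*(3*I*sqrt(3))) = -99261/(-71/9 + 2*(-27) + 354*I*sqrt(3)) = -99261/(-71/9 - 54 + 354*I*sqrt(3)) = -99261/(-557/9 + 354*I*sqrt(3))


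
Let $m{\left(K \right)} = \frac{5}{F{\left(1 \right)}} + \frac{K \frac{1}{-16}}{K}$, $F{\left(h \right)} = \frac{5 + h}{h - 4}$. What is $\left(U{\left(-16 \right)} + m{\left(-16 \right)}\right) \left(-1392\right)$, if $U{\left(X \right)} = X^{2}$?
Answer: $-352785$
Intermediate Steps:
$F{\left(h \right)} = \frac{5 + h}{-4 + h}$
$m{\left(K \right)} = - \frac{41}{16}$ ($m{\left(K \right)} = \frac{5}{\frac{1}{-4 + 1} \left(5 + 1\right)} + \frac{K \frac{1}{-16}}{K} = \frac{5}{\frac{1}{-3} \cdot 6} + \frac{K \left(- \frac{1}{16}\right)}{K} = \frac{5}{\left(- \frac{1}{3}\right) 6} + \frac{\left(- \frac{1}{16}\right) K}{K} = \frac{5}{-2} - \frac{1}{16} = 5 \left(- \frac{1}{2}\right) - \frac{1}{16} = - \frac{5}{2} - \frac{1}{16} = - \frac{41}{16}$)
$\left(U{\left(-16 \right)} + m{\left(-16 \right)}\right) \left(-1392\right) = \left(\left(-16\right)^{2} - \frac{41}{16}\right) \left(-1392\right) = \left(256 - \frac{41}{16}\right) \left(-1392\right) = \frac{4055}{16} \left(-1392\right) = -352785$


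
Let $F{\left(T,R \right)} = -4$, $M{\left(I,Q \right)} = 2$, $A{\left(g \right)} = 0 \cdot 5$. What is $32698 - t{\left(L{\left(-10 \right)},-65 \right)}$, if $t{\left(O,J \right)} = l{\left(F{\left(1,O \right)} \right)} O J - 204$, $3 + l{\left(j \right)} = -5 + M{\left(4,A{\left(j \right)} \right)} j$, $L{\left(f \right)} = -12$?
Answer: $45382$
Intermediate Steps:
$A{\left(g \right)} = 0$
$l{\left(j \right)} = -8 + 2 j$ ($l{\left(j \right)} = -3 + \left(-5 + 2 j\right) = -8 + 2 j$)
$t{\left(O,J \right)} = -204 - 16 J O$ ($t{\left(O,J \right)} = \left(-8 + 2 \left(-4\right)\right) O J - 204 = \left(-8 - 8\right) O J - 204 = - 16 O J - 204 = - 16 J O - 204 = -204 - 16 J O$)
$32698 - t{\left(L{\left(-10 \right)},-65 \right)} = 32698 - \left(-204 - \left(-1040\right) \left(-12\right)\right) = 32698 - \left(-204 - 12480\right) = 32698 - -12684 = 32698 + 12684 = 45382$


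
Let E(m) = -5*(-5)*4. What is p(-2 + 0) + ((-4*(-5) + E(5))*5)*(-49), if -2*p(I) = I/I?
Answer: -58801/2 ≈ -29401.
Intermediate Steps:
E(m) = 100 (E(m) = 25*4 = 100)
p(I) = -1/2 (p(I) = -I/(2*I) = -1/2*1 = -1/2)
p(-2 + 0) + ((-4*(-5) + E(5))*5)*(-49) = -1/2 + ((-4*(-5) + 100)*5)*(-49) = -1/2 + ((20 + 100)*5)*(-49) = -1/2 + (120*5)*(-49) = -1/2 + 600*(-49) = -1/2 - 29400 = -58801/2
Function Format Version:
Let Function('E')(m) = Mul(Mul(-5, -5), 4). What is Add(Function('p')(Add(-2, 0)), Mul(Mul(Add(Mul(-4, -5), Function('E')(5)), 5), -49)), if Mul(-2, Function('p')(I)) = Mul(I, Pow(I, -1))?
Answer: Rational(-58801, 2) ≈ -29401.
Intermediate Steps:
Function('E')(m) = 100 (Function('E')(m) = Mul(25, 4) = 100)
Function('p')(I) = Rational(-1, 2) (Function('p')(I) = Mul(Rational(-1, 2), Mul(I, Pow(I, -1))) = Mul(Rational(-1, 2), 1) = Rational(-1, 2))
Add(Function('p')(Add(-2, 0)), Mul(Mul(Add(Mul(-4, -5), Function('E')(5)), 5), -49)) = Add(Rational(-1, 2), Mul(Mul(Add(Mul(-4, -5), 100), 5), -49)) = Add(Rational(-1, 2), Mul(Mul(Add(20, 100), 5), -49)) = Add(Rational(-1, 2), Mul(Mul(120, 5), -49)) = Add(Rational(-1, 2), Mul(600, -49)) = Add(Rational(-1, 2), -29400) = Rational(-58801, 2)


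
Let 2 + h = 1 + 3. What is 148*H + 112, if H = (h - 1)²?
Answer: 260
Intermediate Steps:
h = 2 (h = -2 + (1 + 3) = -2 + 4 = 2)
H = 1 (H = (2 - 1)² = 1² = 1)
148*H + 112 = 148*1 + 112 = 148 + 112 = 260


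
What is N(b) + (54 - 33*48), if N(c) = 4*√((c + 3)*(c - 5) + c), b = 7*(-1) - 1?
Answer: -1530 + 4*√57 ≈ -1499.8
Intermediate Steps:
b = -8 (b = -7 - 1 = -8)
N(c) = 4*√(c + (-5 + c)*(3 + c)) (N(c) = 4*√((3 + c)*(-5 + c) + c) = 4*√((-5 + c)*(3 + c) + c) = 4*√(c + (-5 + c)*(3 + c)))
N(b) + (54 - 33*48) = 4*√(-15 + (-8)² - 1*(-8)) + (54 - 33*48) = 4*√(-15 + 64 + 8) + (54 - 1584) = 4*√57 - 1530 = -1530 + 4*√57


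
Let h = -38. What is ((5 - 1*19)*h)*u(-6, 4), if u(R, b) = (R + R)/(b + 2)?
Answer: -1064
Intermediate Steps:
u(R, b) = 2*R/(2 + b) (u(R, b) = (2*R)/(2 + b) = 2*R/(2 + b))
((5 - 1*19)*h)*u(-6, 4) = ((5 - 1*19)*(-38))*(2*(-6)/(2 + 4)) = ((5 - 19)*(-38))*(2*(-6)/6) = (-14*(-38))*(2*(-6)*(1/6)) = 532*(-2) = -1064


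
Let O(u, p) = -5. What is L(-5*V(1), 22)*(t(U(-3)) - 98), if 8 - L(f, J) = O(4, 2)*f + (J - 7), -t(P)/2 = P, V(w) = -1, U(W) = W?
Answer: -1656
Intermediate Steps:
t(P) = -2*P
L(f, J) = 15 - J + 5*f (L(f, J) = 8 - (-5*f + (J - 7)) = 8 - (-5*f + (-7 + J)) = 8 - (-7 + J - 5*f) = 8 + (7 - J + 5*f) = 15 - J + 5*f)
L(-5*V(1), 22)*(t(U(-3)) - 98) = (15 - 1*22 + 5*(-5*(-1)))*(-2*(-3) - 98) = (15 - 22 + 5*5)*(6 - 98) = (15 - 22 + 25)*(-92) = 18*(-92) = -1656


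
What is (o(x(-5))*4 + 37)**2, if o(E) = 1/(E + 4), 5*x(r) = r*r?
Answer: 113569/81 ≈ 1402.1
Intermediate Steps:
x(r) = r**2/5 (x(r) = (r*r)/5 = r**2/5)
o(E) = 1/(4 + E)
(o(x(-5))*4 + 37)**2 = (4/(4 + (1/5)*(-5)**2) + 37)**2 = (4/(4 + (1/5)*25) + 37)**2 = (4/(4 + 5) + 37)**2 = (4/9 + 37)**2 = (337/9)**2 = 113569/81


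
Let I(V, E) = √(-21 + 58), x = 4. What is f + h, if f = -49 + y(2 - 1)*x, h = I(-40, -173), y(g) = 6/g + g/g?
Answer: -21 + √37 ≈ -14.917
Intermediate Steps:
I(V, E) = √37
y(g) = 1 + 6/g (y(g) = 6/g + 1 = 1 + 6/g)
h = √37 ≈ 6.0828
f = -21 (f = -49 + ((6 + (2 - 1))/(2 - 1))*4 = -49 + ((6 + 1)/1)*4 = -49 + (1*7)*4 = -49 + 7*4 = -49 + 28 = -21)
f + h = -21 + √37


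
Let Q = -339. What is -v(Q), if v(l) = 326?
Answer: -326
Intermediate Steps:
-v(Q) = -1*326 = -326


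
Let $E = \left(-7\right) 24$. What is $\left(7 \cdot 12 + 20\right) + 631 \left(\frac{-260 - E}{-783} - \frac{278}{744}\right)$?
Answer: $- \frac{5596033}{97092} \approx -57.636$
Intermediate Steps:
$E = -168$
$\left(7 \cdot 12 + 20\right) + 631 \left(\frac{-260 - E}{-783} - \frac{278}{744}\right) = \left(7 \cdot 12 + 20\right) + 631 \left(\frac{-260 - -168}{-783} - \frac{278}{744}\right) = \left(84 + 20\right) + 631 \left(\left(-260 + 168\right) \left(- \frac{1}{783}\right) - \frac{139}{372}\right) = 104 + 631 \left(\left(-92\right) \left(- \frac{1}{783}\right) - \frac{139}{372}\right) = 104 + 631 \left(\frac{92}{783} - \frac{139}{372}\right) = 104 + 631 \left(- \frac{24871}{97092}\right) = 104 - \frac{15693601}{97092} = - \frac{5596033}{97092}$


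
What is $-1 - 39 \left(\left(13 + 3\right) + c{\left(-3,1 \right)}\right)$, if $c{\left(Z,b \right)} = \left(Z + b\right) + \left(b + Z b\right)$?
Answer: $-469$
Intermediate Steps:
$c{\left(Z,b \right)} = Z + 2 b + Z b$
$-1 - 39 \left(\left(13 + 3\right) + c{\left(-3,1 \right)}\right) = -1 - 39 \left(\left(13 + 3\right) - 4\right) = -1 - 39 \left(16 - 4\right) = -1 - 468 = -469$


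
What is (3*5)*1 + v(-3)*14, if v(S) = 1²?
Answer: 29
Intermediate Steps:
v(S) = 1
(3*5)*1 + v(-3)*14 = (3*5)*1 + 1*14 = 15*1 + 14 = 15 + 14 = 29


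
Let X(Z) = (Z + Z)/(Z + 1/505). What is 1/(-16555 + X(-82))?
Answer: -41409/685443175 ≈ -6.0412e-5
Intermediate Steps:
X(Z) = 2*Z/(1/505 + Z) (X(Z) = (2*Z)/(Z + 1/505) = (2*Z)/(1/505 + Z) = 2*Z/(1/505 + Z))
1/(-16555 + X(-82)) = 1/(-16555 + 1010*(-82)/(1 + 505*(-82))) = 1/(-16555 + 1010*(-82)/(1 - 41410)) = 1/(-16555 + 1010*(-82)/(-41409)) = 1/(-16555 + 1010*(-82)*(-1/41409)) = 1/(-16555 + 82820/41409) = 1/(-685443175/41409) = -41409/685443175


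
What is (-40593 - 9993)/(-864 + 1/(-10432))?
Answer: 527713152/9013249 ≈ 58.549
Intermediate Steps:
(-40593 - 9993)/(-864 + 1/(-10432)) = -50586/(-864 - 1/10432) = -50586/(-9013249/10432) = -50586*(-10432/9013249) = 527713152/9013249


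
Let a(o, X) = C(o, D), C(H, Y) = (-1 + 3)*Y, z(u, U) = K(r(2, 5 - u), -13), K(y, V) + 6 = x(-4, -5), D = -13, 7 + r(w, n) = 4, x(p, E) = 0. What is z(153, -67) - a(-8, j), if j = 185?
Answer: 20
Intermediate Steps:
r(w, n) = -3 (r(w, n) = -7 + 4 = -3)
K(y, V) = -6 (K(y, V) = -6 + 0 = -6)
z(u, U) = -6
C(H, Y) = 2*Y
a(o, X) = -26 (a(o, X) = 2*(-13) = -26)
z(153, -67) - a(-8, j) = -6 - 1*(-26) = -6 + 26 = 20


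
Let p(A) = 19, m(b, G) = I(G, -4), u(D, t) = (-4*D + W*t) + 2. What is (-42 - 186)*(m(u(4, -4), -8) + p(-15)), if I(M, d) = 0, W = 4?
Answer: -4332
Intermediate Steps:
u(D, t) = 2 - 4*D + 4*t (u(D, t) = (-4*D + 4*t) + 2 = 2 - 4*D + 4*t)
m(b, G) = 0
(-42 - 186)*(m(u(4, -4), -8) + p(-15)) = (-42 - 186)*(0 + 19) = -228*19 = -4332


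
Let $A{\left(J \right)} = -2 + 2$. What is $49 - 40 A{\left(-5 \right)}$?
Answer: $49$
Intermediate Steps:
$A{\left(J \right)} = 0$
$49 - 40 A{\left(-5 \right)} = 49 - 0 = 49 + 0 = 49$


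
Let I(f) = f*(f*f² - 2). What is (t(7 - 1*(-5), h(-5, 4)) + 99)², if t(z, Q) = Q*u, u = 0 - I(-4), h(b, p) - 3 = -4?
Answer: 131769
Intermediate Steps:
h(b, p) = -1 (h(b, p) = 3 - 4 = -1)
I(f) = f*(-2 + f³) (I(f) = f*(f³ - 2) = f*(-2 + f³))
u = -264 (u = 0 - (-4)*(-2 + (-4)³) = 0 - (-4)*(-2 - 64) = 0 - (-4)*(-66) = 0 - 1*264 = 0 - 264 = -264)
t(z, Q) = -264*Q (t(z, Q) = Q*(-264) = -264*Q)
(t(7 - 1*(-5), h(-5, 4)) + 99)² = (-264*(-1) + 99)² = (264 + 99)² = 363² = 131769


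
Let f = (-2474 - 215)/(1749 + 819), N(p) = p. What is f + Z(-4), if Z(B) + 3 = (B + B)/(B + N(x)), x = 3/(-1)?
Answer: -52207/17976 ≈ -2.9043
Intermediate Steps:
x = -3 (x = 3*(-1) = -3)
Z(B) = -3 + 2*B/(-3 + B) (Z(B) = -3 + (B + B)/(B - 3) = -3 + (2*B)/(-3 + B) = -3 + 2*B/(-3 + B))
f = -2689/2568 ≈ -1.0471
f + Z(-4) = -2689/2568 + (9 - 1*(-4))/(-3 - 4) = -2689/2568 + (9 + 4)/(-7) = -2689/2568 - ⅐*13 = -2689/2568 - 13/7 = -52207/17976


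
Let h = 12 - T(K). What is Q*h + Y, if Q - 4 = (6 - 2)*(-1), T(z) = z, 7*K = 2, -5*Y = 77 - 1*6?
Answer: -71/5 ≈ -14.200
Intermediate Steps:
Y = -71/5 (Y = -(77 - 1*6)/5 = -(77 - 6)/5 = -⅕*71 = -71/5 ≈ -14.200)
K = 2/7 (K = (⅐)*2 = 2/7 ≈ 0.28571)
Q = 0 (Q = 4 + (6 - 2)*(-1) = 4 + 4*(-1) = 4 - 4 = 0)
h = 82/7 (h = 12 - 1*2/7 = 12 - 2/7 = 82/7 ≈ 11.714)
Q*h + Y = 0*(82/7) - 71/5 = 0 - 71/5 = -71/5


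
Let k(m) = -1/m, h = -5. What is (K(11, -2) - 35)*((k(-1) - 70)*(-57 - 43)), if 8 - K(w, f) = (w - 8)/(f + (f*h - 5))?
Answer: -193200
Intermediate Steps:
K(w, f) = 8 - (-8 + w)/(-5 - 4*f) (K(w, f) = 8 - (w - 8)/(f + (f*(-5) - 5)) = 8 - (-8 + w)/(f + (-5*f - 5)) = 8 - (-8 + w)/(f + (-5 - 5*f)) = 8 - (-8 + w)/(-5 - 4*f))
(K(11, -2) - 35)*((k(-1) - 70)*(-57 - 43)) = ((32 + 11 + 32*(-2))/(5 + 4*(-2)) - 35)*((-1/(-1) - 70)*(-57 - 43)) = ((32 + 11 - 64)/(5 - 8) - 35)*((-1*(-1) - 70)*(-100)) = (-21/(-3) - 35)*((1 - 70)*(-100)) = (-⅓*(-21) - 35)*(-69*(-100)) = (7 - 35)*6900 = -28*6900 = -193200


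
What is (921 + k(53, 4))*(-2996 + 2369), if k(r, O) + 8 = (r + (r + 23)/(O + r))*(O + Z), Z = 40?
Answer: -2071399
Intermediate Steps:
k(r, O) = -8 + (40 + O)*(r + (23 + r)/(O + r)) (k(r, O) = -8 + (r + (r + 23)/(O + r))*(O + 40) = -8 + (r + (23 + r)/(O + r))*(40 + O) = -8 + (40 + O)*(r + (23 + r)/(O + r)))
(921 + k(53, 4))*(-2996 + 2369) = (921 + (920 + 15*4 + 32*53 + 40*53**2 + 4*53**2 + 53*4**2 + 41*4*53)/(4 + 53))*(-2996 + 2369) = (921 + (920 + 60 + 1696 + 40*2809 + 4*2809 + 53*16 + 8692)/57)*(-627) = (921 + (920 + 60 + 1696 + 112360 + 11236 + 848 + 8692)/57)*(-627) = (921 + (1/57)*135812)*(-627) = (921 + 7148/3)*(-627) = (9911/3)*(-627) = -2071399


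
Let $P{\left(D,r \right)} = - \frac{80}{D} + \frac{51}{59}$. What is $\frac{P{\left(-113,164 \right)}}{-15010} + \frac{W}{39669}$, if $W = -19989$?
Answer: $- \frac{666916153919}{1323247692410} \approx -0.504$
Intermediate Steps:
$P{\left(D,r \right)} = \frac{51}{59} - \frac{80}{D}$ ($P{\left(D,r \right)} = - \frac{80}{D} + 51 \cdot \frac{1}{59} = - \frac{80}{D} + \frac{51}{59} = \frac{51}{59} - \frac{80}{D}$)
$\frac{P{\left(-113,164 \right)}}{-15010} + \frac{W}{39669} = \frac{\frac{51}{59} - \frac{80}{-113}}{-15010} - \frac{19989}{39669} = \left(\frac{51}{59} - - \frac{80}{113}\right) \left(- \frac{1}{15010}\right) - \frac{6663}{13223} = \left(\frac{51}{59} + \frac{80}{113}\right) \left(- \frac{1}{15010}\right) - \frac{6663}{13223} = \frac{10483}{6667} \left(- \frac{1}{15010}\right) - \frac{6663}{13223} = - \frac{10483}{100071670} - \frac{6663}{13223} = - \frac{666916153919}{1323247692410}$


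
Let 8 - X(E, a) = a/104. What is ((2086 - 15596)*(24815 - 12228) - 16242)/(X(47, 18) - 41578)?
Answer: 8843463824/2161649 ≈ 4091.1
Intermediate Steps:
X(E, a) = 8 - a/104
((2086 - 15596)*(24815 - 12228) - 16242)/(X(47, 18) - 41578) = ((2086 - 15596)*(24815 - 12228) - 16242)/((8 - 1/104*18) - 41578) = (-13510*12587 - 16242)/((8 - 9/52) - 41578) = (-170050370 - 16242)/(407/52 - 41578) = -170066612/(-2161649/52) = -170066612*(-52/2161649) = 8843463824/2161649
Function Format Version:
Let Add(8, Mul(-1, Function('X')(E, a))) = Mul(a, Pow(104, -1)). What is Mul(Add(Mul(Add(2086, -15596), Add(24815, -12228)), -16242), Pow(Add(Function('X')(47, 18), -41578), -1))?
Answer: Rational(8843463824, 2161649) ≈ 4091.1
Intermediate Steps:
Function('X')(E, a) = Add(8, Mul(Rational(-1, 104), a)) (Function('X')(E, a) = Add(8, Mul(-1, Mul(a, Pow(104, -1)))) = Add(8, Mul(-1, Mul(a, Rational(1, 104)))) = Add(8, Mul(-1, Mul(Rational(1, 104), a))) = Add(8, Mul(Rational(-1, 104), a)))
Mul(Add(Mul(Add(2086, -15596), Add(24815, -12228)), -16242), Pow(Add(Function('X')(47, 18), -41578), -1)) = Mul(Add(Mul(Add(2086, -15596), Add(24815, -12228)), -16242), Pow(Add(Add(8, Mul(Rational(-1, 104), 18)), -41578), -1)) = Mul(Add(Mul(-13510, 12587), -16242), Pow(Add(Add(8, Rational(-9, 52)), -41578), -1)) = Mul(Add(-170050370, -16242), Pow(Add(Rational(407, 52), -41578), -1)) = Mul(-170066612, Pow(Rational(-2161649, 52), -1)) = Mul(-170066612, Rational(-52, 2161649)) = Rational(8843463824, 2161649)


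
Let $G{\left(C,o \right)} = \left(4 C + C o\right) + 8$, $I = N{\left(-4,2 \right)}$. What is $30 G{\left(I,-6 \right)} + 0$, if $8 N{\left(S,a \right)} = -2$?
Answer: $255$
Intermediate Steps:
$N{\left(S,a \right)} = - \frac{1}{4}$ ($N{\left(S,a \right)} = \frac{1}{8} \left(-2\right) = - \frac{1}{4}$)
$I = - \frac{1}{4} \approx -0.25$
$G{\left(C,o \right)} = 8 + 4 C + C o$
$30 G{\left(I,-6 \right)} + 0 = 30 \left(8 + 4 \left(- \frac{1}{4}\right) - - \frac{3}{2}\right) + 0 = 30 \left(8 - 1 + \frac{3}{2}\right) + 0 = 30 \cdot \frac{17}{2} + 0 = 255 + 0 = 255$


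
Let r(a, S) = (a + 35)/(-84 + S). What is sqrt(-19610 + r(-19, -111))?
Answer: 107*I*sqrt(65130)/195 ≈ 140.04*I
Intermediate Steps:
r(a, S) = (35 + a)/(-84 + S)
sqrt(-19610 + r(-19, -111)) = sqrt(-19610 + (35 - 19)/(-84 - 111)) = sqrt(-19610 + 16/(-195)) = sqrt(-19610 - 1/195*16) = sqrt(-19610 - 16/195) = sqrt(-3823966/195) = 107*I*sqrt(65130)/195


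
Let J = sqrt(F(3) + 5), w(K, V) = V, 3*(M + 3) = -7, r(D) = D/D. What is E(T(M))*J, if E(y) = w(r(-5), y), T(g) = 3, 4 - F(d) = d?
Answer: 3*sqrt(6) ≈ 7.3485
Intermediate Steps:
r(D) = 1
F(d) = 4 - d
M = -16/3 (M = -3 + (1/3)*(-7) = -3 - 7/3 = -16/3 ≈ -5.3333)
E(y) = y
J = sqrt(6) (J = sqrt((4 - 1*3) + 5) = sqrt((4 - 3) + 5) = sqrt(1 + 5) = sqrt(6) ≈ 2.4495)
E(T(M))*J = 3*sqrt(6)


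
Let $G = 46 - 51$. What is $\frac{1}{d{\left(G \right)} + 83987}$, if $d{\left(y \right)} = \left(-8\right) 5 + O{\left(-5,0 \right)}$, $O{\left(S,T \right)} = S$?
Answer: $\frac{1}{83942} \approx 1.1913 \cdot 10^{-5}$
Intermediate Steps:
$G = -5$
$d{\left(y \right)} = -45$ ($d{\left(y \right)} = \left(-8\right) 5 - 5 = -40 - 5 = -45$)
$\frac{1}{d{\left(G \right)} + 83987} = \frac{1}{-45 + 83987} = \frac{1}{83942}$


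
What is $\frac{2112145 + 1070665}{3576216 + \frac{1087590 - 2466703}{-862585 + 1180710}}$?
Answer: $\frac{1012531431250}{1137682335887} \approx 0.88999$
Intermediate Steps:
$\frac{2112145 + 1070665}{3576216 + \frac{1087590 - 2466703}{-862585 + 1180710}} = \frac{3182810}{3576216 - \frac{1379113}{318125}} = \frac{3182810}{\frac{1137682335887}{318125}} = 3182810 \cdot \frac{318125}{1137682335887} = \frac{1012531431250}{1137682335887}$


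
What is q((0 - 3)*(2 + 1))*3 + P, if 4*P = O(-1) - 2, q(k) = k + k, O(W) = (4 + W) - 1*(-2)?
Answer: -213/4 ≈ -53.250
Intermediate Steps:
O(W) = 6 + W (O(W) = (4 + W) + 2 = 6 + W)
q(k) = 2*k
P = ¾ (P = ((6 - 1) - 2)/4 = (5 - 2)/4 = (¼)*3 = ¾ ≈ 0.75000)
q((0 - 3)*(2 + 1))*3 + P = (2*((0 - 3)*(2 + 1)))*3 + ¾ = (2*(-3*3))*3 + ¾ = (2*(-9))*3 + ¾ = -18*3 + ¾ = -54 + ¾ = -213/4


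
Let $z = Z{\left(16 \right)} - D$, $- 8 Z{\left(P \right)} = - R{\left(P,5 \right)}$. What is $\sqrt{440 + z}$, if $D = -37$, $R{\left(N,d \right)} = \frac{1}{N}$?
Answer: $\frac{\sqrt{122114}}{16} \approx 21.841$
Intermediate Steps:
$Z{\left(P \right)} = \frac{1}{8 P}$ ($Z{\left(P \right)} = - \frac{\left(-1\right) \frac{1}{P}}{8} = \frac{1}{8 P}$)
$z = \frac{4737}{128}$ ($z = \frac{1}{8 \cdot 16} - -37 = \frac{1}{8} \cdot \frac{1}{16} + 37 = \frac{1}{128} + 37 = \frac{4737}{128} \approx 37.008$)
$\sqrt{440 + z} = \sqrt{440 + \frac{4737}{128}} = \sqrt{\frac{61057}{128}} = \frac{\sqrt{122114}}{16}$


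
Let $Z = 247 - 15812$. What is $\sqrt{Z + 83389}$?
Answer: $12 \sqrt{471} \approx 260.43$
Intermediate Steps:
$Z = -15565$ ($Z = 247 - 15812 = -15565$)
$\sqrt{Z + 83389} = \sqrt{-15565 + 83389} = \sqrt{67824} = 12 \sqrt{471}$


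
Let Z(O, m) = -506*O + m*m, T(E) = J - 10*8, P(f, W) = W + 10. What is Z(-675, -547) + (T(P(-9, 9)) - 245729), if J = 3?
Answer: 394953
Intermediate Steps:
P(f, W) = 10 + W
T(E) = -77 (T(E) = 3 - 10*8 = 3 - 80 = -77)
Z(O, m) = m² - 506*O (Z(O, m) = -506*O + m² = m² - 506*O)
Z(-675, -547) + (T(P(-9, 9)) - 245729) = ((-547)² - 506*(-675)) + (-77 - 245729) = (299209 + 341550) - 245806 = 640759 - 245806 = 394953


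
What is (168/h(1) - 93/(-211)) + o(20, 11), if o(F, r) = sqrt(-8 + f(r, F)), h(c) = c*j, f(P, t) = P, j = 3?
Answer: 11909/211 + sqrt(3) ≈ 58.173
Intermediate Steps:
h(c) = 3*c (h(c) = c*3 = 3*c)
o(F, r) = sqrt(-8 + r)
(168/h(1) - 93/(-211)) + o(20, 11) = (168/((3*1)) - 93/(-211)) + sqrt(-8 + 11) = (168/3 - 93*(-1/211)) + sqrt(3) = (168*(1/3) + 93/211) + sqrt(3) = (56 + 93/211) + sqrt(3) = 11909/211 + sqrt(3)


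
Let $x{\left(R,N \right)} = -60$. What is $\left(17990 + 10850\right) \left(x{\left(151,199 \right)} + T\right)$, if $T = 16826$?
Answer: $483531440$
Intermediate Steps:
$\left(17990 + 10850\right) \left(x{\left(151,199 \right)} + T\right) = \left(17990 + 10850\right) \left(-60 + 16826\right) = 28840 \cdot 16766 = 483531440$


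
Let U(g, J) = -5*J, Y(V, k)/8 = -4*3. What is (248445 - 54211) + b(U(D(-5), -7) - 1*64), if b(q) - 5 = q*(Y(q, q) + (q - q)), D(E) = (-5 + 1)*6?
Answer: 197023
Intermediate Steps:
Y(V, k) = -96 (Y(V, k) = 8*(-4*3) = 8*(-12) = -96)
D(E) = -24 (D(E) = -4*6 = -24)
b(q) = 5 - 96*q (b(q) = 5 + q*(-96 + (q - q)) = 5 + q*(-96 + 0) = 5 + q*(-96) = 5 - 96*q)
(248445 - 54211) + b(U(D(-5), -7) - 1*64) = (248445 - 54211) + (5 - 96*(-5*(-7) - 1*64)) = 194234 + (5 - 96*(35 - 64)) = 194234 + (5 - 96*(-29)) = 194234 + (5 + 2784) = 194234 + 2789 = 197023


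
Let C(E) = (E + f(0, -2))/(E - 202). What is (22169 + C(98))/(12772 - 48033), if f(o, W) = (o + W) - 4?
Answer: -576371/916786 ≈ -0.62869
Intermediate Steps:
f(o, W) = -4 + W + o (f(o, W) = (W + o) - 4 = -4 + W + o)
C(E) = (-6 + E)/(-202 + E) (C(E) = (E + (-4 - 2 + 0))/(E - 202) = (E - 6)/(-202 + E) = (-6 + E)/(-202 + E))
(22169 + C(98))/(12772 - 48033) = (22169 + (-6 + 98)/(-202 + 98))/(12772 - 48033) = (22169 + 92/(-104))/(-35261) = (22169 - 1/104*92)*(-1/35261) = (22169 - 23/26)*(-1/35261) = (576371/26)*(-1/35261) = -576371/916786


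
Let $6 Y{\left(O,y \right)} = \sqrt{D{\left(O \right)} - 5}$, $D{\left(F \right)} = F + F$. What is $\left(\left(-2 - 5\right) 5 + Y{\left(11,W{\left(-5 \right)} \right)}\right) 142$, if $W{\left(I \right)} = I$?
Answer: $-4970 + \frac{71 \sqrt{17}}{3} \approx -4872.4$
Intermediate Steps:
$D{\left(F \right)} = 2 F$
$Y{\left(O,y \right)} = \frac{\sqrt{-5 + 2 O}}{6}$ ($Y{\left(O,y \right)} = \frac{\sqrt{2 O - 5}}{6} = \frac{\sqrt{-5 + 2 O}}{6}$)
$\left(\left(-2 - 5\right) 5 + Y{\left(11,W{\left(-5 \right)} \right)}\right) 142 = \left(\left(-2 - 5\right) 5 + \frac{\sqrt{-5 + 2 \cdot 11}}{6}\right) 142 = \left(\left(-7\right) 5 + \frac{\sqrt{-5 + 22}}{6}\right) 142 = \left(-35 + \frac{\sqrt{17}}{6}\right) 142 = -4970 + \frac{71 \sqrt{17}}{3}$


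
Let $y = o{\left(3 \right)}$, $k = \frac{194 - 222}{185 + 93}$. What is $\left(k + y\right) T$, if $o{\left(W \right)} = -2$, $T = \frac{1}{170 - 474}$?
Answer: $\frac{73}{10564} \approx 0.0069103$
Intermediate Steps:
$k = - \frac{14}{139}$ ($k = - \frac{28}{278} = \left(-28\right) \frac{1}{278} = - \frac{14}{139} \approx -0.10072$)
$T = - \frac{1}{304}$ ($T = \frac{1}{-304} = - \frac{1}{304} \approx -0.0032895$)
$y = -2$
$\left(k + y\right) T = \left(- \frac{14}{139} - 2\right) \left(- \frac{1}{304}\right) = \left(- \frac{292}{139}\right) \left(- \frac{1}{304}\right) = \frac{73}{10564}$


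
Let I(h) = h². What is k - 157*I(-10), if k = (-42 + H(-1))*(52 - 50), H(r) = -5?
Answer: -15794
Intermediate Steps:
k = -94 (k = (-42 - 5)*(52 - 50) = -47*2 = -94)
k - 157*I(-10) = -94 - 157*(-10)² = -94 - 157*100 = -94 - 15700 = -15794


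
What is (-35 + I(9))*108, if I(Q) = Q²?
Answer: 4968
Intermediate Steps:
(-35 + I(9))*108 = (-35 + 9²)*108 = (-35 + 81)*108 = 46*108 = 4968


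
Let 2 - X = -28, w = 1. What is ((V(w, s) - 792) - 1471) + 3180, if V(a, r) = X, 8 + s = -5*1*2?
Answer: 947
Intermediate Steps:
s = -18 (s = -8 - 5*1*2 = -8 - 5*2 = -8 - 10 = -18)
X = 30 (X = 2 - 1*(-28) = 2 + 28 = 30)
V(a, r) = 30
((V(w, s) - 792) - 1471) + 3180 = ((30 - 792) - 1471) + 3180 = (-762 - 1471) + 3180 = -2233 + 3180 = 947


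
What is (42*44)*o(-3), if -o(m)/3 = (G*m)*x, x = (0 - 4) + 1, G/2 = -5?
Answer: 498960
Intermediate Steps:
G = -10 (G = 2*(-5) = -10)
x = -3 (x = -4 + 1 = -3)
o(m) = -90*m (o(m) = -3*(-10*m)*(-3) = -90*m)
(42*44)*o(-3) = (42*44)*(-90*(-3)) = 1848*270 = 498960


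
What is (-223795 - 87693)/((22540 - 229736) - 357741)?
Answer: 311488/564937 ≈ 0.55137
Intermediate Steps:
(-223795 - 87693)/((22540 - 229736) - 357741) = -311488/(-207196 - 357741) = -311488/(-564937) = -311488*(-1/564937) = 311488/564937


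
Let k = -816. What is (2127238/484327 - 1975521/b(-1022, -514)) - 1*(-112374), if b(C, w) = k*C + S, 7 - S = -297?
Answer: 45405836614585849/404052705712 ≈ 1.1238e+5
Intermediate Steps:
S = 304 (S = 7 - 1*(-297) = 7 + 297 = 304)
b(C, w) = 304 - 816*C (b(C, w) = -816*C + 304 = 304 - 816*C)
(2127238/484327 - 1975521/b(-1022, -514)) - 1*(-112374) = (2127238/484327 - 1975521/(304 - 816*(-1022))) - 1*(-112374) = (2127238*(1/484327) - 1975521/(304 + 833952)) + 112374 = (2127238/484327 - 1975521/834256) + 112374 = 817862905561/404052705712 + 112374 = 45405836614585849/404052705712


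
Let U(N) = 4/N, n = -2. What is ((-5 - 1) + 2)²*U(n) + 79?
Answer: 47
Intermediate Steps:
((-5 - 1) + 2)²*U(n) + 79 = ((-5 - 1) + 2)²*(4/(-2)) + 79 = (-6 + 2)²*(4*(-½)) + 79 = (-4)²*(-2) + 79 = 16*(-2) + 79 = -32 + 79 = 47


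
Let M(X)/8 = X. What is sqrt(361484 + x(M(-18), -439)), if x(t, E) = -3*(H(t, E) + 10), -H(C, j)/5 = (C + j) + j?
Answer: 2*sqrt(86531) ≈ 588.32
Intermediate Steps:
H(C, j) = -10*j - 5*C (H(C, j) = -5*((C + j) + j) = -5*(C + 2*j) = -10*j - 5*C)
M(X) = 8*X
x(t, E) = -30 + 15*t + 30*E (x(t, E) = -3*((-10*E - 5*t) + 10) = -3*(10 - 10*E - 5*t) = -30 + 15*t + 30*E)
sqrt(361484 + x(M(-18), -439)) = sqrt(361484 + (-30 + 15*(8*(-18)) + 30*(-439))) = sqrt(361484 + (-30 + 15*(-144) - 13170)) = sqrt(361484 + (-30 - 2160 - 13170)) = sqrt(361484 - 15360) = sqrt(346124) = 2*sqrt(86531)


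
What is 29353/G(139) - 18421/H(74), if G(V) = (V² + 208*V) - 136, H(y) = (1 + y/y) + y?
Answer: -883764009/3655372 ≈ -241.77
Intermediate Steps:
H(y) = 2 + y (H(y) = (1 + 1) + y = 2 + y)
G(V) = -136 + V² + 208*V
29353/G(139) - 18421/H(74) = 29353/(-136 + 139² + 208*139) - 18421/(2 + 74) = 29353/(-136 + 19321 + 28912) - 18421/76 = 29353/48097 - 18421*1/76 = 29353*(1/48097) - 18421/76 = 29353/48097 - 18421/76 = -883764009/3655372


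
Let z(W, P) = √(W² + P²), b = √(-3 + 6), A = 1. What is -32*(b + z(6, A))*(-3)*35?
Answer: 3360*√3 + 3360*√37 ≈ 26258.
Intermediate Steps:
b = √3 ≈ 1.7320
z(W, P) = √(P² + W²)
-32*(b + z(6, A))*(-3)*35 = -32*(√3 + √(1² + 6²))*(-3)*35 = -32*(√3 + √(1 + 36))*(-3)*35 = -32*(√3 + √37)*(-3)*35 = -32*(-3*√3 - 3*√37)*35 = (96*√3 + 96*√37)*35 = 3360*√3 + 3360*√37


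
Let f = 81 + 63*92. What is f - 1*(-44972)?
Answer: 50849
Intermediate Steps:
f = 5877 (f = 81 + 5796 = 5877)
f - 1*(-44972) = 5877 - 1*(-44972) = 5877 + 44972 = 50849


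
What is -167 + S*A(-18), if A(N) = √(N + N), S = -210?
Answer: -167 - 1260*I ≈ -167.0 - 1260.0*I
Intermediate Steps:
A(N) = √2*√N (A(N) = √(2*N) = √2*√N)
-167 + S*A(-18) = -167 - 210*√2*√(-18) = -167 - 210*√2*3*I*√2 = -167 - 1260*I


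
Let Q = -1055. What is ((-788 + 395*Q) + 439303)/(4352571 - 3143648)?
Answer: 21790/1208923 ≈ 0.018024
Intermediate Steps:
((-788 + 395*Q) + 439303)/(4352571 - 3143648) = ((-788 + 395*(-1055)) + 439303)/(4352571 - 3143648) = ((-788 - 416725) + 439303)/1208923 = (-417513 + 439303)*(1/1208923) = 21790*(1/1208923) = 21790/1208923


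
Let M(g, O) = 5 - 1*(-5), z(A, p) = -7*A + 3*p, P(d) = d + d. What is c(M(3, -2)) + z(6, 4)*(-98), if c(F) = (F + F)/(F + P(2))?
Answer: 20590/7 ≈ 2941.4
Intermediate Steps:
P(d) = 2*d
M(g, O) = 10 (M(g, O) = 5 + 5 = 10)
c(F) = 2*F/(4 + F) (c(F) = (F + F)/(F + 2*2) = (2*F)/(F + 4) = (2*F)/(4 + F) = 2*F/(4 + F))
c(M(3, -2)) + z(6, 4)*(-98) = 2*10/(4 + 10) + (-7*6 + 3*4)*(-98) = 2*10/14 + (-42 + 12)*(-98) = 2*10*(1/14) - 30*(-98) = 10/7 + 2940 = 20590/7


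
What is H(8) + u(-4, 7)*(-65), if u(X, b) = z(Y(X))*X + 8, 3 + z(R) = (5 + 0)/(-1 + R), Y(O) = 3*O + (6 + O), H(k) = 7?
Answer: -15523/11 ≈ -1411.2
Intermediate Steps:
Y(O) = 6 + 4*O
z(R) = -3 + 5/(-1 + R) (z(R) = -3 + (5 + 0)/(-1 + R) = -3 + 5/(-1 + R))
u(X, b) = 8 + X*(-10 - 12*X)/(5 + 4*X) (u(X, b) = ((8 - 3*(6 + 4*X))/(-1 + (6 + 4*X)))*X + 8 = ((8 + (-18 - 12*X))/(5 + 4*X))*X + 8 = ((-10 - 12*X)/(5 + 4*X))*X + 8 = X*(-10 - 12*X)/(5 + 4*X) + 8 = 8 + X*(-10 - 12*X)/(5 + 4*X))
H(8) + u(-4, 7)*(-65) = 7 + (2*(20 - 6*(-4)² + 11*(-4))/(5 + 4*(-4)))*(-65) = 7 + (2*(20 - 6*16 - 44)/(5 - 16))*(-65) = 7 + (2*(20 - 96 - 44)/(-11))*(-65) = 7 + (2*(-1/11)*(-120))*(-65) = 7 + (240/11)*(-65) = 7 - 15600/11 = -15523/11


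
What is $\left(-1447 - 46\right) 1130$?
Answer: $-1687090$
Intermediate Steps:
$\left(-1447 - 46\right) 1130 = \left(-1493\right) 1130 = -1687090$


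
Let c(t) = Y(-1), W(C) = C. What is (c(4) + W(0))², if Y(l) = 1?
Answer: 1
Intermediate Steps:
c(t) = 1
(c(4) + W(0))² = (1 + 0)² = 1² = 1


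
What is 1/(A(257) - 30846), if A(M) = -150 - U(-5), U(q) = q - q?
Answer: -1/30996 ≈ -3.2262e-5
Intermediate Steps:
U(q) = 0
A(M) = -150 (A(M) = -150 - 1*0 = -150 + 0 = -150)
1/(A(257) - 30846) = 1/(-150 - 30846) = 1/(-30996) = -1/30996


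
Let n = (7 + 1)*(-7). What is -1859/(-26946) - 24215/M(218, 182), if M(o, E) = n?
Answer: 326300747/754488 ≈ 432.48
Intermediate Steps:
n = -56 (n = 8*(-7) = -56)
M(o, E) = -56
-1859/(-26946) - 24215/M(218, 182) = -1859/(-26946) - 24215/(-56) = -1859*(-1/26946) - 24215*(-1/56) = 1859/26946 + 24215/56 = 326300747/754488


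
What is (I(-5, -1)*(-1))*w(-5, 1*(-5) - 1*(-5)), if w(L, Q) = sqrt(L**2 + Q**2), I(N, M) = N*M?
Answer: -25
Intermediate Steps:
I(N, M) = M*N
(I(-5, -1)*(-1))*w(-5, 1*(-5) - 1*(-5)) = (-1*(-5)*(-1))*sqrt((-5)**2 + (1*(-5) - 1*(-5))**2) = (5*(-1))*sqrt(25 + (-5 + 5)**2) = -5*sqrt(25 + 0**2) = -5*sqrt(25 + 0) = -5*sqrt(25) = -5*5 = -25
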